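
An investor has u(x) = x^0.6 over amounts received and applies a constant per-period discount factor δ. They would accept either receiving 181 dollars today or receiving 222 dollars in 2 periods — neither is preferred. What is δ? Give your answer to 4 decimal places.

Equating discounted utilities: u(181) = δ^2·u(222) ⇒ δ^2 = u(181)/u(222).
Since u(x) = x^0.6, δ^2 = (181/222)^0.6 = 0.81532^0.6 = 0.88470.
Taking the square root: δ = 0.88470^(1/2) ≈ 0.9406.

δ ≈ 0.9406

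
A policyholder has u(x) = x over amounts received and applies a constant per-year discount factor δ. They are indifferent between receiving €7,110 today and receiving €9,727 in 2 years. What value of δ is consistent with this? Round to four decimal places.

δ ≈ 0.8550

Equating discounted utilities: u(7110) = δ^2·u(9727) ⇒ δ^2 = u(7110)/u(9727).
With u(x) = x: δ^2 = 7110/9727 = 0.73096.
So δ = 0.73096^(1/2) ≈ 0.8550.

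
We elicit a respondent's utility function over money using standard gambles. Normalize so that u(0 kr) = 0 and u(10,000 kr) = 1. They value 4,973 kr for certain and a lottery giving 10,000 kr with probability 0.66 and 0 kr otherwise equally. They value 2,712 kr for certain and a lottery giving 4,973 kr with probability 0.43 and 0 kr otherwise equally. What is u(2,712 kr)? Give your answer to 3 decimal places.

0.284

First, u(4,973 kr) = 0.66·u(10,000 kr) + 0.34·u(0 kr) = 0.66.
Chaining: u(2,712 kr) = 0.43·0.66 + 0.57·0.00 = 0.2838.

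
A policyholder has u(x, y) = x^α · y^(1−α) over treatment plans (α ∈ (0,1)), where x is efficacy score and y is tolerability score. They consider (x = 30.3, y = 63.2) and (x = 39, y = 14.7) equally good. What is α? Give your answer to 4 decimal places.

The Cobb–Douglas utilities coincide, so 30.3^α·63.2^(1−α) = 39^α·14.7^(1−α).
Taking logs: α·ln 30.3 + (1−α)·ln 63.2 = α·ln 39 + (1−α)·ln 14.7, i.e. α·-0.2524139 = (1−α)·-1.4584568.
Thus α·(-1.7108707) = -1.4584568, so α = -1.4584568/-1.7108707 ≈ 0.8525.

α ≈ 0.8525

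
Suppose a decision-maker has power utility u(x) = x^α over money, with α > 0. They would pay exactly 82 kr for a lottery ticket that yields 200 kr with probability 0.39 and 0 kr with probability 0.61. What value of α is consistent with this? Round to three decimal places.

α ≈ 1.056

Since u(0) = 0, the lottery's EU is 0.39·200^α.
Setting u(82) equal to that: 82^α = 0.39·200^α ⇒ (82/200)^α = 0.39.
α = ln(0.39) / ln(82/200) = -0.941609/-0.891598 ≈ 1.056.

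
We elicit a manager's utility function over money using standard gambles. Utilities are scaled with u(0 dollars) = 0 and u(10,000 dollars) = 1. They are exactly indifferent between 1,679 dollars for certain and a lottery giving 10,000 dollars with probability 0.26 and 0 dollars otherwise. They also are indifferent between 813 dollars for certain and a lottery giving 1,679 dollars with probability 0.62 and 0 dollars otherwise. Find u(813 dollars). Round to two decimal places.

From the first indifference, u(1,679 dollars) = 0.26·u(10,000 dollars) + 0.74·u(0 dollars) = 0.26·1 + 0.74·0 = 0.26.
The second indifference gives u(813 dollars) = 0.62·u(1,679 dollars) + 0.38·u(0 dollars) = 0.62·0.26 + 0.38·0.00 = 0.1612.

0.16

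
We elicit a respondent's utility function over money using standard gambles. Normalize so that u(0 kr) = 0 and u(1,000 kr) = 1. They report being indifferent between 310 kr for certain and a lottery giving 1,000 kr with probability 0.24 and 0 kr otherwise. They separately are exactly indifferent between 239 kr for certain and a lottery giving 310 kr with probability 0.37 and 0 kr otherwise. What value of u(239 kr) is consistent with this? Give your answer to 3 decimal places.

0.089

From the first indifference, u(310 kr) = 0.24·u(1,000 kr) + 0.76·u(0 kr) = 0.24·1 + 0.76·0 = 0.24.
Then u(239 kr) = 0.37·u(310 kr) + 0.63·u(0 kr) = 0.37·0.24 + 0.63·0.00 = 0.0888.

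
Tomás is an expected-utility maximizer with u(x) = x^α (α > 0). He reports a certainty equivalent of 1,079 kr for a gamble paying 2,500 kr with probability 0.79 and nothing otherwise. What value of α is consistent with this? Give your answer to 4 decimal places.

Since u(0) = 0, the lottery's EU is 0.79·2500^α.
Setting u(1079) equal to that: 1079^α = 0.79·2500^α ⇒ (1079/2500)^α = 0.79.
α = ln(0.79) / ln(1079/2500) = -0.2357223/-0.8402560 ≈ 0.2805.

α ≈ 0.2805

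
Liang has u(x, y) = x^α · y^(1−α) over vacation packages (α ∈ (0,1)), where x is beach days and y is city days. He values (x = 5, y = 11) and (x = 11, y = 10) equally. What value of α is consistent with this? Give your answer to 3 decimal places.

Set the two utilities equal: 5^α·11^(1−α) = 11^α·10^(1−α).
Rearrange to (5/11)^α = (10/11)^(1−α) and take logs: α·-0.788457 = (1−α)·-0.095310.
With A = -0.788457 and B = -0.095310: α·A = (1−α)·B, so α = B/(A+B) = -0.095310/-0.883767 ≈ 0.108.

α ≈ 0.108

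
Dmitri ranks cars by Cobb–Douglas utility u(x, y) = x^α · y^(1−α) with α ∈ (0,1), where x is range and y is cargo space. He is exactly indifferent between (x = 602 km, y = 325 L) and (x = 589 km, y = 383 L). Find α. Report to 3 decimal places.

α ≈ 0.883

Indifference: 602^α · 325^(1−α) = 589^α · 383^(1−α).
Rearrange to (602/589)^α = (383/325)^(1−α) and take logs: α·0.021831 = (1−α)·0.164210.
Thus α·(0.186041) = 0.164210, so α = 0.164210/0.186041 ≈ 0.883.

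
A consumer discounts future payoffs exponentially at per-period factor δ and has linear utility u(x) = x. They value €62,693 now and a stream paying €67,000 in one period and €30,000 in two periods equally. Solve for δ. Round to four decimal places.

δ ≈ 0.7100

Equating present values: 62693 = 67000δ + 30000δ².
That is, 30000δ² + 67000δ − 62693 = 0, a quadratic in δ.
δ = (−67000 + √(67000² + 4·30000·62693)) / (2·30000) = (−67000 + √12012160000.00) / 60000 ≈ 0.7100.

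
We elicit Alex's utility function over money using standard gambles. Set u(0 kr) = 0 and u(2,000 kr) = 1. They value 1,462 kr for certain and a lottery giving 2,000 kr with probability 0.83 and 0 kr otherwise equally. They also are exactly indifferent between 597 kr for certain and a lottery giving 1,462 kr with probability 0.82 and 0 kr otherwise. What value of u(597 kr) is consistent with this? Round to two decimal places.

0.68

First, u(1,462 kr) = 0.83·u(2,000 kr) + 0.17·u(0 kr) = 0.83.
The second indifference gives u(597 kr) = 0.82·u(1,462 kr) + 0.18·u(0 kr) = 0.82·0.83 + 0.18·0.00 = 0.6806.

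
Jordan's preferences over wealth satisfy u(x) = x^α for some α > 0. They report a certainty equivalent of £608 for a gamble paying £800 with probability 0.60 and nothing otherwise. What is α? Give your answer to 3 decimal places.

α ≈ 1.861

The lottery's expected utility is 0.60·u(800) + 0.40·u(0) = 0.60·800^α (since u(0) = 0 for α > 0).
Setting u(608) equal to that: 608^α = 0.60·800^α ⇒ (608/800)^α = 0.60.
Taking logs: α·ln(608/800) = ln(0.60), so α = -0.510826 / -0.274437 ≈ 1.861.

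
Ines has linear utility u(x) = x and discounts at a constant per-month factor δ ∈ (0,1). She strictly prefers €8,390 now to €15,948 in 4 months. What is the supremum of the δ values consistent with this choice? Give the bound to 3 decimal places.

δ < 0.852

Under u(x) = x this choice says 8390 > δ^4·15948.
Hence δ^4 < 8390/15948 = 0.52608, and x ↦ x^(1/4) is increasing on (0,∞).
δ < 0.52608^(1/4) = 0.852.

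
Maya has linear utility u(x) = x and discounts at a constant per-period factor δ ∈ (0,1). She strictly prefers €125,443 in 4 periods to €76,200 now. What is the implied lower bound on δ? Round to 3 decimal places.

δ > 0.883

Under u(x) = x this choice says 76200 < δ^4·125443.
So δ^4 > 76200/125443 = 0.60745; taking the 4th root of both positive sides preserves the inequality.
δ > (76200/125443)^(1/4) ≈ 0.883.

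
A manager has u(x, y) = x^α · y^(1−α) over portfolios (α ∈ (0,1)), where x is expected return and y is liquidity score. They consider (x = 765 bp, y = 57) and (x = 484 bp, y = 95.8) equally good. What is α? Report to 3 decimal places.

Set the two utilities equal: 765^α·57^(1−α) = 484^α·95.8^(1−α).
(765/484)^α = (95.8/57)^(1−α); take logs: α·ln(765/484) = (1−α)·ln(95.8/57), i.e. α·0.457791 = (1−α)·0.519211.
So α/(1−α) = (0.519211)/(0.457791) = 1.134166, and α = 1.134166/2.134166 ≈ 0.531.

α ≈ 0.531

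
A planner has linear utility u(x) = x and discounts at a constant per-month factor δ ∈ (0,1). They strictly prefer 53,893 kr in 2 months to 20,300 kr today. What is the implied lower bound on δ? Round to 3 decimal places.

δ > 0.614

Under u(x) = x this choice says 20300 < δ^2·53893.
Dividing by 53893: δ^2 > 0.37667. Both sides are positive, so the square root keeps the direction.
δ > (20300/53893)^(1/2) ≈ 0.614.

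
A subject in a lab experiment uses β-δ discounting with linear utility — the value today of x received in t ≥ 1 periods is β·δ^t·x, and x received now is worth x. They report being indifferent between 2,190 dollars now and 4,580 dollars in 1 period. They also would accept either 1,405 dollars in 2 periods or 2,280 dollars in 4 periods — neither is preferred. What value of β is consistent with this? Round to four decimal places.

From the later pair, β·δ^2·1405 = β·δ^4·2280; dividing through, δ^2 = 1405/2280 = 0.61623, so δ = 0.78500.
Now use the now-vs-future pair: 2190 = β·δ·4580 gives β = 2190/(0.78500·4580) ≈ 0.6091.

β ≈ 0.6091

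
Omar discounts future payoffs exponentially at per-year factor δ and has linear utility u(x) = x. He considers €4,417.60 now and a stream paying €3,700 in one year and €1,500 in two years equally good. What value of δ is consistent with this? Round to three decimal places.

The stream is worth 3700δ + 1500δ² today, so 3700δ + 1500δ² = 4417.60.
So 1500δ² + 3700δ − 4417.60 = 0.
The positive root is δ = [−3700 + √(3700² + 4·1500·4417.60)] / (2·1500) = (−3700 + 6340.000)/3000 ≈ 0.880.

δ ≈ 0.880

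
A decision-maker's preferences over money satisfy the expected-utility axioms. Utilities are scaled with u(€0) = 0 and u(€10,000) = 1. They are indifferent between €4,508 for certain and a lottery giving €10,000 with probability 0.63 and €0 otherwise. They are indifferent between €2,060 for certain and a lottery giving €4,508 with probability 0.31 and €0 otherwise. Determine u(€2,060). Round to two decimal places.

0.20

The first gamble pins u(€4,508): it must equal 0.63·1 + 0.37·0 = 0.63.
Chaining: u(€2,060) = 0.31·0.63 + 0.69·0.00 = 0.1953.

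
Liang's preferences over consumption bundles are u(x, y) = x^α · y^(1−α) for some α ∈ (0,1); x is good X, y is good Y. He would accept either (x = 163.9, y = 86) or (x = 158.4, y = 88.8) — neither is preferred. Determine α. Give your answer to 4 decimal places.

Set the two utilities equal: 163.9^α·86^(1−α) = 158.4^α·88.8^(1−α).
Rearrange to (163.9/158.4)^α = (88.8/86)^(1−α) and take logs: α·0.0341330 = (1−α)·0.0320394.
Thus α·(0.0661724) = 0.0320394, so α = 0.0320394/0.0661724 ≈ 0.4842.

α ≈ 0.4842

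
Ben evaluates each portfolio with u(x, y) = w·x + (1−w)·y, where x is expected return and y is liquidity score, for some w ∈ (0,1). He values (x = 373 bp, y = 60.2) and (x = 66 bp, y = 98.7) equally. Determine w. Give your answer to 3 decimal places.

Indifference: w·373 + (1−w)·60.2 = w·66 + (1−w)·98.7.
Collecting terms: w·307 = (1−w)·38.5.
So w/(1−w) = 38.5/307 = 0.1254, giving w = 38.5/(307+38.5) = 0.111.

w = 0.111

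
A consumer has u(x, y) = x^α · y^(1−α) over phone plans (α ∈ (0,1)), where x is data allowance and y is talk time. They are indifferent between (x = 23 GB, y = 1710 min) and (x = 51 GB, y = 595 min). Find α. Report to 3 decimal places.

α ≈ 0.570

The Cobb–Douglas utilities coincide, so 23^α·1710^(1−α) = 51^α·595^(1−α).
(23/51)^α = (595/1710)^(1−α); take logs: α·ln(23/51) = (1−α)·ln(595/1710), i.e. α·-0.796331 = (1−α)·-1.055687.
With A = -0.796331 and B = -1.055687: α·A = (1−α)·B, so α = B/(A+B) = -1.055687/-1.852018 ≈ 0.570.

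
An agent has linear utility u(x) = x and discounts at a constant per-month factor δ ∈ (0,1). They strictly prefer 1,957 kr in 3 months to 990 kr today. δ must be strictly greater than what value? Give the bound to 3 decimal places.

δ > 0.797

Comparing present values: 990 < δ^3·1957.
So δ^3 > 990/1957 = 0.50588; taking the cube root of both positive sides preserves the inequality.
δ > 0.50588^(1/3) = 0.797.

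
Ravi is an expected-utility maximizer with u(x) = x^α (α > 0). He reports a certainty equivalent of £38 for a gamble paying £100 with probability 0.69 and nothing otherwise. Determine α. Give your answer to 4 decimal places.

The lottery's expected utility is 0.69·u(100) + 0.31·u(0) = 0.69·100^α (since u(0) = 0 for α > 0).
Setting u(38) equal to that: 38^α = 0.69·100^α ⇒ (38/100)^α = 0.69.
α = ln(0.69) / ln(38/100) = -0.3710637/-0.9675840 ≈ 0.3835.

α ≈ 0.3835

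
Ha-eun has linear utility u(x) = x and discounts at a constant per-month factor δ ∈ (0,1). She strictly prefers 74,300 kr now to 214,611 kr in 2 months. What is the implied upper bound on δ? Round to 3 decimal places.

δ < 0.588

The preference means 74300 > δ^2·214611.
Dividing by 214611: δ^2 < 0.34621. Both sides are positive, so the square root keeps the direction.
δ < (74300/214611)^(1/2) ≈ 0.588.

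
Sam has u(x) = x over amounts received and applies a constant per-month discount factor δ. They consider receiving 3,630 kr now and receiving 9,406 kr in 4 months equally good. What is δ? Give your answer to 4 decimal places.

δ ≈ 0.7882

Indifference means u(3630) = δ^4 · u(9406), so δ^4 = u(3630)/u(9406).
With u(x) = x: δ^4 = 3630/9406 = 0.38592.
Taking the 4th root: δ = 0.38592^(1/4) ≈ 0.7882.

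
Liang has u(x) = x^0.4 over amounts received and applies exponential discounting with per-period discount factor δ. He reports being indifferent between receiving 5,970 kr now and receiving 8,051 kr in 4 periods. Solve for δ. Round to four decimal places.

δ ≈ 0.9705

Equating discounted utilities: u(5970) = δ^4·u(8051) ⇒ δ^4 = u(5970)/u(8051).
With u(x) = x^0.4: δ^4 = 5970^0.4/8051^0.4 = (5970/8051)^0.4 = 0.88726.
So δ = 0.88726^(1/4) ≈ 0.9705.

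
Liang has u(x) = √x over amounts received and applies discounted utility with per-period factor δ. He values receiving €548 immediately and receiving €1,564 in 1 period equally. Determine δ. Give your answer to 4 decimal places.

δ ≈ 0.5919

Indifference means u(548) = δ · u(1564), so δ = u(548)/u(1564).
Since u(x) = √x, δ = √(548/1564) = 0.59193.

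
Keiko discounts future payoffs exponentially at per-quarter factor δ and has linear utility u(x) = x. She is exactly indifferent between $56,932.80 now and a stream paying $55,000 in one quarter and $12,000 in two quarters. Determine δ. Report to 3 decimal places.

δ ≈ 0.870

The stream is worth 55000δ + 12000δ² today, so 55000δ + 12000δ² = 56932.80.
So 12000δ² + 55000δ − 56932.80 = 0.
By the quadratic formula (taking the positive root), δ = (−55000 + √5757774400.00) / 24000 ≈ 0.870.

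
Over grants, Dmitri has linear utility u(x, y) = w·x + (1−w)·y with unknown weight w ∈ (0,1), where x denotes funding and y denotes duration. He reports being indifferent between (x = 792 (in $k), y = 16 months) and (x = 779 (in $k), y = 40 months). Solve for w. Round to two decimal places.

Equating utilities: w·792 + (1−w)·16 = w·779 + (1−w)·40.
Rearranging, 13·w − 24·(1−w) = 0.
Hence w = 24/(13+24) = 24/37 = 0.65.

w = 0.65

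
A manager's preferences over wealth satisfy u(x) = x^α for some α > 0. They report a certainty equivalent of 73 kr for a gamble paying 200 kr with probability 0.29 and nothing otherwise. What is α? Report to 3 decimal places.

α ≈ 1.228

The lottery's expected utility is 0.29·u(200) + 0.71·u(0) = 0.29·200^α (since u(0) = 0 for α > 0).
Setting u(73) equal to that: 73^α = 0.29·200^α ⇒ (73/200)^α = 0.29.
Take logs: α = ln 0.29 / ln(73/200) ≈ 1.22822.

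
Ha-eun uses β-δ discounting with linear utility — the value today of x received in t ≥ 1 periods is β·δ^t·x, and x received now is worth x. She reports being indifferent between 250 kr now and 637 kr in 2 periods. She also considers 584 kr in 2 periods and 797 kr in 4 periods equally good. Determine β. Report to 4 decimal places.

β ≈ 0.5356

Both payoffs in the second observation are in the future, so β drops out: δ^2·584 = δ^4·797 ⇒ δ^2 = 584/797 = 0.73275, so δ = 0.85601.
Substituting δ into 250 = β·δ^2·637: β = 250/(466.760) ≈ 0.5356.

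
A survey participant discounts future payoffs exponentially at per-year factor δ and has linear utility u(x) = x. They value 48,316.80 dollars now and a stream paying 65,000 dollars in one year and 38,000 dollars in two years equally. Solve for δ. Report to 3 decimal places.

δ ≈ 0.560

The stream is worth 65000δ + 38000δ² today, so 65000δ + 38000δ² = 48316.80.
That is, 38000δ² + 65000δ − 48316.80 = 0, a quadratic in δ.
By the quadratic formula (taking the positive root), δ = (−65000 + √11569153600.00) / 76000 ≈ 0.560.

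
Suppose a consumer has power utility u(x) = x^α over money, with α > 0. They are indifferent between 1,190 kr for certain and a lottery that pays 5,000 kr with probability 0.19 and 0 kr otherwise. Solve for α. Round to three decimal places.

EU(lottery) = 0.19·5000^α + 0.81·0 = 0.19·5000^α.
Equating: 1190^α = 0.19·5000^α, i.e. 0.2380^α = 0.19.
α = ln(0.19) / ln(1190/5000) = -1.660731/-1.435485 ≈ 1.157.

α ≈ 1.157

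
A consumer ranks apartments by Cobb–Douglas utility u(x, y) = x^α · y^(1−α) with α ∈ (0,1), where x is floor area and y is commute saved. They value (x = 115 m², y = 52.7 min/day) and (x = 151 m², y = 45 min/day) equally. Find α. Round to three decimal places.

Set the two utilities equal: 115^α·52.7^(1−α) = 151^α·45^(1−α).
Taking logs: α·ln 115 + (1−α)·ln 52.7 = α·ln 151 + (1−α)·ln 45, i.e. α·-0.272348 = (1−α)·-0.157953.
With A = -0.272348 and B = -0.157953: α·A = (1−α)·B, so α = B/(A+B) = -0.157953/-0.430301 ≈ 0.367.

α ≈ 0.367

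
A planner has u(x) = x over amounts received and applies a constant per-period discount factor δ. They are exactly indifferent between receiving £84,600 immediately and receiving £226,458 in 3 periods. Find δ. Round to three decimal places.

δ ≈ 0.720

Indifference means u(84600) = δ^3 · u(226458), so δ^3 = u(84600)/u(226458).
With u(x) = x: δ^3 = 84600/226458 = 0.37358.
Taking the cube root: δ = 0.37358^(1/3) ≈ 0.720.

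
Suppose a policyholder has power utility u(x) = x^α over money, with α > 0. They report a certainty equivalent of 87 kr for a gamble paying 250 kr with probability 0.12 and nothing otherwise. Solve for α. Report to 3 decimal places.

The lottery's expected utility is 0.12·u(250) + 0.88·u(0) = 0.12·250^α (since u(0) = 0 for α > 0).
Setting u(87) equal to that: 87^α = 0.12·250^α ⇒ (87/250)^α = 0.12.
Take logs: α = ln 0.12 / ln(87/250) ≈ 2.00868.

α ≈ 2.009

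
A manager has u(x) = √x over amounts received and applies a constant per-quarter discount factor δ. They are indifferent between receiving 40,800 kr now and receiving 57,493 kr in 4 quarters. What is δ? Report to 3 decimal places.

δ ≈ 0.958

Equating discounted utilities: u(40800) = δ^4·u(57493) ⇒ δ^4 = u(40800)/u(57493).
With u(x) = √x: δ^4 = √40800/√57493 = √(40800/57493) = 0.84241.
So δ = 0.84241^(1/4) ≈ 0.958.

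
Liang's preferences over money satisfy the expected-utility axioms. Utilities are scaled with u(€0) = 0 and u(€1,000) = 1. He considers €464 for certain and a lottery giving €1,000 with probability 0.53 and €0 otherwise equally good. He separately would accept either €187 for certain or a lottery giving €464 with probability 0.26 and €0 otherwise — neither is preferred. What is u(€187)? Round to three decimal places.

0.138

From the first indifference, u(€464) = 0.53·u(€1,000) + 0.47·u(€0) = 0.53·1 + 0.47·0 = 0.53.
Then u(€187) = 0.26·u(€464) + 0.74·u(€0) = 0.26·0.53 + 0.74·0.00 = 0.1378.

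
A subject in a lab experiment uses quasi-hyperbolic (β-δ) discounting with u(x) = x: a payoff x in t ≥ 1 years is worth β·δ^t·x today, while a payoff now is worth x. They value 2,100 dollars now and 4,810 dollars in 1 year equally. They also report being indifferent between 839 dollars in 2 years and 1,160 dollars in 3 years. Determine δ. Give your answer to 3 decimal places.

δ ≈ 0.723

Both payoffs in the second observation are in the future, so β drops out: δ^2·839 = δ^3·1160 ⇒ δ = 839/1160 = 0.72328.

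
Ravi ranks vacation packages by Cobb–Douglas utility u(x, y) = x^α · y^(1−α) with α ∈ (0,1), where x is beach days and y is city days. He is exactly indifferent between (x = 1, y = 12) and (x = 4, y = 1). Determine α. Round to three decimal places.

α ≈ 0.642

Indifference: 1^α · 12^(1−α) = 4^α · 1^(1−α).
Rearrange to (1/4)^α = (1/12)^(1−α) and take logs: α·-1.386294 = (1−α)·-2.484907.
With A = -1.386294 and B = -2.484907: α·A = (1−α)·B, so α = B/(A+B) = -2.484907/-3.871201 ≈ 0.642.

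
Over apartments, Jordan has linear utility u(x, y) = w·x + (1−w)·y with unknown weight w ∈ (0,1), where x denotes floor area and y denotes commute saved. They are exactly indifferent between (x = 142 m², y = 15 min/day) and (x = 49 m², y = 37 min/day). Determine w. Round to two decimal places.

u(142,15) = u(49,37) means w·142 + (1−w)·15 = w·49 + (1−w)·37.
Collecting terms: w·93 = (1−w)·22.
The marginal rate of substitution is 22/93, so w = 22/(93+22) = 0.19.

w = 0.19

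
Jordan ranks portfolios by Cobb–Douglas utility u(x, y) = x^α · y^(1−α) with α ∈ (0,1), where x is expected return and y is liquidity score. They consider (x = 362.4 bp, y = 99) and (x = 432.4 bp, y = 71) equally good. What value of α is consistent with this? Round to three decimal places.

α ≈ 0.653

Set the two utilities equal: 362.4^α·99^(1−α) = 432.4^α·71^(1−α).
(362.4/432.4)^α = (71/99)^(1−α); take logs: α·ln(362.4/432.4) = (1−α)·ln(71/99), i.e. α·-0.176603 = (1−α)·-0.332440.
So α/(1−α) = (-0.332440)/(-0.176603) = 1.882414, and α = 1.882414/2.882414 ≈ 0.653.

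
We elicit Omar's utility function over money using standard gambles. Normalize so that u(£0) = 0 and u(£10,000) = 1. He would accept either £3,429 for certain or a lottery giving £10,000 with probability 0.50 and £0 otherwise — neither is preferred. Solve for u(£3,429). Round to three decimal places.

0.500

u(£3,429) equals the lottery's expected utility: 0.50·1 + 0.50·0 = 0.50.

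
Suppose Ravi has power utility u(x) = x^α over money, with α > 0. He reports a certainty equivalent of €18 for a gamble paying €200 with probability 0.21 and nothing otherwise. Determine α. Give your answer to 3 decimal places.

α ≈ 0.648

The lottery's expected utility is 0.21·u(200) + 0.79·u(0) = 0.21·200^α (since u(0) = 0 for α > 0).
Indifference: 18^α = 0.21·200^α, so (18/200)^α = 0.21.
Take logs: α = ln 0.21 / ln(18/200) ≈ 0.64812.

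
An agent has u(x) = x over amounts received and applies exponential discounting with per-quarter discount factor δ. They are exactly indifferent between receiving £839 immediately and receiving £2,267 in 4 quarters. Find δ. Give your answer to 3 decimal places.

δ ≈ 0.780

The payoff in 4 quarters is discounted by δ^4, so u(839) = δ^4·u(2267) and δ^4 = u(839)/u(2267).
With u(x) = x: δ^4 = 839/2267 = 0.37009.
Taking the 4th root: δ = 0.37009^(1/4) ≈ 0.780.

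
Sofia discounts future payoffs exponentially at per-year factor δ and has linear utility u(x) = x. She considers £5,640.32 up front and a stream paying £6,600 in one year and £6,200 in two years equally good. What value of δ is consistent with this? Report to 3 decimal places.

Equating present values: 5640.32 = 6600δ + 6200δ².
Rearranged: 6200δ² + 6600δ − 5640.32 = 0.
By the quadratic formula (taking the positive root), δ = (−6600 + √183439936.00) / 12400 ≈ 0.560.

δ ≈ 0.560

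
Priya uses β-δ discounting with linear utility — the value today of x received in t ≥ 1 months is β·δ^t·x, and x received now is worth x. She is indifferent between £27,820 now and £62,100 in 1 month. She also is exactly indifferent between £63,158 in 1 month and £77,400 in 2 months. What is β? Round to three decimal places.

β ≈ 0.549

Both payoffs in the second observation are in the future, so β drops out: δ^1·63158 = δ^2·77400 ⇒ δ = 63158/77400 = 0.81599.
Substituting δ into 27820 = β·δ·62100: β = 27820/(50673.279) ≈ 0.549.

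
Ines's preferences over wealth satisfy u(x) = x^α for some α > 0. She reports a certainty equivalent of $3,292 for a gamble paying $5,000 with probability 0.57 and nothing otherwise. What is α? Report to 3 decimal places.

EU(lottery) = 0.57·5000^α + 0.43·0 = 0.57·5000^α.
Equating: 3292^α = 0.57·5000^α, i.e. 0.6584^α = 0.57.
Take logs: α = ln 0.57 / ln(3292/5000) ≈ 1.34497.

α ≈ 1.345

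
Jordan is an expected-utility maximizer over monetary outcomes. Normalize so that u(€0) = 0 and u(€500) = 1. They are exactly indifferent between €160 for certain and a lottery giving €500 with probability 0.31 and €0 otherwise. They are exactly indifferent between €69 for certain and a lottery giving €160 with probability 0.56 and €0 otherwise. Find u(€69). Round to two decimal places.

0.17

The first gamble pins u(€160): it must equal 0.31·1 + 0.69·0 = 0.31.
The second indifference gives u(€69) = 0.56·u(€160) + 0.44·u(€0) = 0.56·0.31 + 0.44·0.00 = 0.1736.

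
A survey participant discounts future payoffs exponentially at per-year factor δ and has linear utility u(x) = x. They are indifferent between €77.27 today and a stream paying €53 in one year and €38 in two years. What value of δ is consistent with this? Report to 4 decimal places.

δ ≈ 0.8900

Present value of the stream is 53·δ + 38·δ². Indifference gives 53δ + 38δ² = 77.27.
Rearranged: 38δ² + 53δ − 77.27 = 0.
By the quadratic formula (taking the positive root), δ = (−53 + √14554.04) / 76 ≈ 0.8900.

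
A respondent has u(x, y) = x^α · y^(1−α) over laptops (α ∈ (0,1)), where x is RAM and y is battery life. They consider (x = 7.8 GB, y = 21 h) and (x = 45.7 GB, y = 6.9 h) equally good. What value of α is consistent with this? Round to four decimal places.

Indifference: 7.8^α · 21^(1−α) = 45.7^α · 6.9^(1−α).
Taking logs: α·ln 7.8 + (1−α)·ln 21 = α·ln 45.7 + (1−α)·ln 6.9, i.e. α·-1.7679746 = (1−α)·-1.1130010.
With A = -1.7679746 and B = -1.1130010: α·A = (1−α)·B, so α = B/(A+B) = -1.1130010/-2.8809756 ≈ 0.3863.

α ≈ 0.3863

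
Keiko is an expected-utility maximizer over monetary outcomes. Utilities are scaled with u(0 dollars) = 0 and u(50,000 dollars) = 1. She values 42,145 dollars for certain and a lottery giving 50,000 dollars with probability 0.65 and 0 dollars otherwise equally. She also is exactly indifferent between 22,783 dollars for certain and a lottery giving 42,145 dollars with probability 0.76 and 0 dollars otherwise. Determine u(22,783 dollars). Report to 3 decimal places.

First, u(42,145 dollars) = 0.65·u(50,000 dollars) + 0.35·u(0 dollars) = 0.65.
Chaining: u(22,783 dollars) = 0.76·0.65 + 0.24·0.00 = 0.4940.

0.494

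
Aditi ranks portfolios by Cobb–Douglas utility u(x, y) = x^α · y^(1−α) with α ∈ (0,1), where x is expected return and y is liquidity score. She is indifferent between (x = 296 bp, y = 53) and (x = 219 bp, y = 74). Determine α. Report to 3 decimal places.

Set the two utilities equal: 296^α·53^(1−α) = 219^α·74^(1−α).
Taking logs: α·ln 296 + (1−α)·ln 53 = α·ln 219 + (1−α)·ln 74, i.e. α·0.301288 = (1−α)·0.333773.
With A = 0.301288 and B = 0.333773: α·A = (1−α)·B, so α = B/(A+B) = 0.333773/0.635061 ≈ 0.526.

α ≈ 0.526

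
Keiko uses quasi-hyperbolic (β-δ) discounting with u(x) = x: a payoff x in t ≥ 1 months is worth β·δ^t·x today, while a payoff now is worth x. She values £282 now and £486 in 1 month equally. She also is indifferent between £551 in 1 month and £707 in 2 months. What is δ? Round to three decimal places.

The second indifference involves only future payoffs, so β cancels: β·δ^1·551 = β·δ^2·707, giving δ = 551/707 = 0.77935.

δ ≈ 0.779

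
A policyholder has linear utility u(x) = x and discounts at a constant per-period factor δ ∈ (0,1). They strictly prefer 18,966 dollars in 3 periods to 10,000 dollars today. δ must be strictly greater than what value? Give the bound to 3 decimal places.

δ > 0.808

The preference means 10000 < δ^3·18966.
Dividing by 18966: δ^3 > 0.52726. Both sides are positive, so the cube root keeps the direction.
δ > (10000/18966)^(1/3) ≈ 0.808.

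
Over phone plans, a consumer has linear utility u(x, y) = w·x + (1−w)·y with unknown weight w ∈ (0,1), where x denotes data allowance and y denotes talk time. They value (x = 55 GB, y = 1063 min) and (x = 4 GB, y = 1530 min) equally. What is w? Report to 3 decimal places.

Equating utilities: w·55 + (1−w)·1063 = w·4 + (1−w)·1530.
w·(55−4) = (1−w)·(1530−1063), i.e. w·51 = (1−w)·467.
The marginal rate of substitution is 467/51, so w = 467/(51+467) = 0.902.

w = 0.902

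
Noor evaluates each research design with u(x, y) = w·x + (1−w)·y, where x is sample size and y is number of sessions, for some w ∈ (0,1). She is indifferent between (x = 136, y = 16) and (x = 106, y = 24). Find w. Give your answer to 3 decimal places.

w = 0.211

u(136,16) = u(106,24) means w·136 + (1−w)·16 = w·106 + (1−w)·24.
Collecting terms: w·30 = (1−w)·8.
Hence w = 8/(30+8) = 8/38 = 0.211.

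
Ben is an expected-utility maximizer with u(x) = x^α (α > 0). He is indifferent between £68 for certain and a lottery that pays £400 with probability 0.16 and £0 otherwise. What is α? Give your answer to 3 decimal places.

α ≈ 1.034

Since u(0) = 0, the lottery's EU is 0.16·400^α.
Setting u(68) equal to that: 68^α = 0.16·400^α ⇒ (68/400)^α = 0.16.
Take logs: α = ln 0.16 / ln(68/400) ≈ 1.03421.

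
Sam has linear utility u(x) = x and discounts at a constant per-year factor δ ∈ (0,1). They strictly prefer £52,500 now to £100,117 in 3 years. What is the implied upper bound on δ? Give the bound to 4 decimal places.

δ < 0.8064

Comparing present values: 52500 > δ^3·100117.
Hence δ^3 < 52500/100117 = 0.52439, and x ↦ x^(1/3) is increasing on (0,∞).
δ < (52500/100117)^(1/3) ≈ 0.8064.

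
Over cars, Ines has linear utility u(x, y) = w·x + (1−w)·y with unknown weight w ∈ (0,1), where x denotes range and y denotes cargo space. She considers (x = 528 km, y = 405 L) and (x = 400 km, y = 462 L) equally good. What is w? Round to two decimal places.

w = 0.31

u(528,405) = u(400,462) means w·528 + (1−w)·405 = w·400 + (1−w)·462.
Collecting terms: w·128 = (1−w)·57.
The marginal rate of substitution is 57/128, so w = 57/(128+57) = 0.31.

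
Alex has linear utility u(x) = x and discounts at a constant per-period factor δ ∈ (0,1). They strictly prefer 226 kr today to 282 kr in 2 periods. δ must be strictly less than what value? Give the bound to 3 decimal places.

δ < 0.895

The preference means 226 > δ^2·282.
Dividing by 282: δ^2 < 0.80142. Both sides are positive, so the square root keeps the direction.
δ < 0.80142^(1/2) = 0.895.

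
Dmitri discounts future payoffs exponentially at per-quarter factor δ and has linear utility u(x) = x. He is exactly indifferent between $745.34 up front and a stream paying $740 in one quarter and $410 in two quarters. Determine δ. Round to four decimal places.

δ ≈ 0.7200

Equating present values: 745.34 = 740δ + 410δ².
That is, 410δ² + 740δ − 745.34 = 0, a quadratic in δ.
δ = (−740 + √(740² + 4·410·745.34)) / (2·410) = (−740 + √1769957.60) / 820 ≈ 0.7200.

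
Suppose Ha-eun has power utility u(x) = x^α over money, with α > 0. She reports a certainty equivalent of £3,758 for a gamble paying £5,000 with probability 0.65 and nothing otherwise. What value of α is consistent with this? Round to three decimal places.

Since u(0) = 0, the lottery's EU is 0.65·5000^α.
Setting u(3758) equal to that: 3758^α = 0.65·5000^α ⇒ (3758/5000)^α = 0.65.
Take logs: α = ln 0.65 / ln(3758/5000) ≈ 1.50860.

α ≈ 1.509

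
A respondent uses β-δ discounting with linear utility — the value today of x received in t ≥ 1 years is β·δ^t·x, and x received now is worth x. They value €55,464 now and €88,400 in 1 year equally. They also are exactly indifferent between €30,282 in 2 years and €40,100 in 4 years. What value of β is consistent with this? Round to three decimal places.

From the later pair, β·δ^2·30282 = β·δ^4·40100; dividing through, δ^2 = 30282/40100 = 0.75516, so δ = 0.86900.
Now use the now-vs-future pair: 55464 = β·δ·88400 gives β = 55464/(0.86900·88400) ≈ 0.722.

β ≈ 0.722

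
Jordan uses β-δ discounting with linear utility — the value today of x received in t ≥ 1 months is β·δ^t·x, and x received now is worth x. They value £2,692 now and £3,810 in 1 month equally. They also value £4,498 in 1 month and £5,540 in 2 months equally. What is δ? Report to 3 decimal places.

The second indifference involves only future payoffs, so β cancels: β·δ^1·4498 = β·δ^2·5540, giving δ = 4498/5540 = 0.81191.

δ ≈ 0.812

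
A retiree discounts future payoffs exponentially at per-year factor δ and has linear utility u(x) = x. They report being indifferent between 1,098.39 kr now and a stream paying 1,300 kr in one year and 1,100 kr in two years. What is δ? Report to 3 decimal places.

Present value of the stream is 1300·δ + 1100·δ². Indifference gives 1300δ + 1100δ² = 1098.39.
That is, 1100δ² + 1300δ − 1098.39 = 0, a quadratic in δ.
δ = (−1300 + √(1300² + 4·1100·1098.39)) / (2·1100) = (−1300 + √6522916.00) / 2200 ≈ 0.570.

δ ≈ 0.570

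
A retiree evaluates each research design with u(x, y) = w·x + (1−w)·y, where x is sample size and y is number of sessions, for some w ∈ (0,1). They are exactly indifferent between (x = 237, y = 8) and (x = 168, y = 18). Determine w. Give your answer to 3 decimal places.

w = 0.127

Indifference: w·237 + (1−w)·8 = w·168 + (1−w)·18.
w·(237−168) = (1−w)·(18−8), i.e. w·69 = (1−w)·10.
So w/(1−w) = 10/69 = 0.1449, giving w = 10/(69+10) = 0.127.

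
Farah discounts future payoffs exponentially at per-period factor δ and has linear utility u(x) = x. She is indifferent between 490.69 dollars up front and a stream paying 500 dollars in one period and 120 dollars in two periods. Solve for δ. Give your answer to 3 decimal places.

δ ≈ 0.820

The stream is worth 500δ + 120δ² today, so 500δ + 120δ² = 490.69.
That is, 120δ² + 500δ − 490.69 = 0, a quadratic in δ.
δ = (−500 + √(500² + 4·120·490.69)) / (2·120) = (−500 + √485531.20) / 240 ≈ 0.820.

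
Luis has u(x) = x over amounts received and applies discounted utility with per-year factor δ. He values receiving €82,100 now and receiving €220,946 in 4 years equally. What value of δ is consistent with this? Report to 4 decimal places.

δ ≈ 0.7808

The payoff in 4 years is discounted by δ^4, so u(82100) = δ^4·u(220946) and δ^4 = u(82100)/u(220946).
With u(x) = x: δ^4 = 82100/220946 = 0.37158.
Taking the 4th root: δ = 0.37158^(1/4) ≈ 0.7808.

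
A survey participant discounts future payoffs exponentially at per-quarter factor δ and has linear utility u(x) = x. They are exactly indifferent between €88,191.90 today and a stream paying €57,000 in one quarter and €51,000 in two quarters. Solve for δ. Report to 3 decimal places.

δ ≈ 0.870

The stream is worth 57000δ + 51000δ² today, so 57000δ + 51000δ² = 88191.90.
Rearranged: 51000δ² + 57000δ − 88191.90 = 0.
The positive root is δ = [−57000 + √(57000² + 4·51000·88191.90)] / (2·51000) = (−57000 + 145740.000)/102000 ≈ 0.870.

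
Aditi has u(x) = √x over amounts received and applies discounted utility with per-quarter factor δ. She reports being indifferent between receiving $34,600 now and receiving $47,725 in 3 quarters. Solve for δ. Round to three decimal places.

δ ≈ 0.948

The payoff in 3 quarters is discounted by δ^3, so u(34600) = δ^3·u(47725) and δ^3 = u(34600)/u(47725).
Since u(x) = √x, δ^3 = √(34600/47725) = 0.85146.
Hence δ = (0.85146)^(1/3) = 0.94781.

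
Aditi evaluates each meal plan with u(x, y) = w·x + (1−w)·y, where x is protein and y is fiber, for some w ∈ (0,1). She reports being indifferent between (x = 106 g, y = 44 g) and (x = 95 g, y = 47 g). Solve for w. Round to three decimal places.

Indifference: w·106 + (1−w)·44 = w·95 + (1−w)·47.
Collecting terms: w·11 = (1−w)·3.
So w/(1−w) = 3/11 = 0.2727, giving w = 3/(11+3) = 0.214.

w = 0.214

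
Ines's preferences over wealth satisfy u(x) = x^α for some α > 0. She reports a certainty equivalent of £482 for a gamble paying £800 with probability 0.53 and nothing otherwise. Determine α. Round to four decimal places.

The lottery's expected utility is 0.53·u(800) + 0.47·u(0) = 0.53·800^α (since u(0) = 0 for α > 0).
Equating: 482^α = 0.53·800^α, i.e. 0.6025^α = 0.53.
Taking logs: α·ln(482/800) = ln(0.53), so α = -0.6348783 / -0.5066676 ≈ 1.2530.

α ≈ 1.2530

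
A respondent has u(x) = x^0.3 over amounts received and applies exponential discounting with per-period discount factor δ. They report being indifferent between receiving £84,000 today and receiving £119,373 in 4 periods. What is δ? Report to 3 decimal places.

δ ≈ 0.974

The payoff in 4 periods is discounted by δ^4, so u(84000) = δ^4·u(119373) and δ^4 = u(84000)/u(119373).
With u(x) = x^0.3: δ^4 = 84000^0.3/119373^0.3 = (84000/119373)^0.3 = 0.89994.
Hence δ = (0.89994)^(1/4) = 0.97399.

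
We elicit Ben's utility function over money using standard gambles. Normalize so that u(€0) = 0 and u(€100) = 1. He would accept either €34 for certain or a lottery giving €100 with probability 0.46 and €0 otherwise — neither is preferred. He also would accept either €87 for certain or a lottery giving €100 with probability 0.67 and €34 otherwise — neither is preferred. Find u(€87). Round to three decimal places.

0.822

First, u(€34) = 0.46·u(€100) + 0.54·u(€0) = 0.46.
Then u(€87) = 0.67·u(€100) + 0.33·u(€34) = 0.67·1.00 + 0.33·0.46 = 0.8218.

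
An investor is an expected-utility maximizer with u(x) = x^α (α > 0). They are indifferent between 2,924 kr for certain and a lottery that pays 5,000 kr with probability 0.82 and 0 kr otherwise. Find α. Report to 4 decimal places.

Since u(0) = 0, the lottery's EU is 0.82·5000^α.
Equating: 2924^α = 0.82·5000^α, i.e. 0.5848^α = 0.82.
Taking logs: α·ln(2924/5000) = ln(0.82), so α = -0.1984509 / -0.5364854 ≈ 0.3699.

α ≈ 0.3699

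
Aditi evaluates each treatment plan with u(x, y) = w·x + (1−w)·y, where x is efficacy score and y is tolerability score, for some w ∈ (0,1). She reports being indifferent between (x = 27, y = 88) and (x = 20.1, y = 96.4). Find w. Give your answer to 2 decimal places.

w = 0.55

u(27,88) = u(20.1,96.4) means w·27 + (1−w)·88 = w·20.1 + (1−w)·96.4.
w·(27−20.1) = (1−w)·(96.4−88), i.e. w·6.9 = (1−w)·8.4.
Hence w = 8.4/(6.9+8.4) = 8.4/15.3 = 0.55.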